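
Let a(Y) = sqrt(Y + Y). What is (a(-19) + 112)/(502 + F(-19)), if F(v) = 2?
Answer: 2/9 + I*sqrt(38)/504 ≈ 0.22222 + 0.012231*I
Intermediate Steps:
a(Y) = sqrt(2)*sqrt(Y) (a(Y) = sqrt(2*Y) = sqrt(2)*sqrt(Y))
(a(-19) + 112)/(502 + F(-19)) = (sqrt(2)*sqrt(-19) + 112)/(502 + 2) = (sqrt(2)*(I*sqrt(19)) + 112)/504 = (I*sqrt(38) + 112)*(1/504) = (112 + I*sqrt(38))*(1/504) = 2/9 + I*sqrt(38)/504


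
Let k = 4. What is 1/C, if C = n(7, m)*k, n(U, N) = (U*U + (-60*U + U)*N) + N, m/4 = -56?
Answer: 1/369348 ≈ 2.7075e-6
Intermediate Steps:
m = -224 (m = 4*(-56) = -224)
n(U, N) = N + U² - 59*N*U (n(U, N) = (U² + (-59*U)*N) + N = (U² - 59*N*U) + N = N + U² - 59*N*U)
C = 369348 (C = (-224 + 7² - 59*(-224)*7)*4 = (-224 + 49 + 92512)*4 = 92337*4 = 369348)
1/C = 1/369348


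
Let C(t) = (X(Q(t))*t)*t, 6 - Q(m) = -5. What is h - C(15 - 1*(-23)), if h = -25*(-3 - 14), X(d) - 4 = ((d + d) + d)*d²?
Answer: -5771243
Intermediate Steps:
Q(m) = 11 (Q(m) = 6 - 1*(-5) = 6 + 5 = 11)
X(d) = 4 + 3*d³ (X(d) = 4 + ((d + d) + d)*d² = 4 + (2*d + d)*d² = 4 + (3*d)*d² = 4 + 3*d³)
h = 425 (h = -25*(-17) = 425)
C(t) = 3997*t² (C(t) = ((4 + 3*11³)*t)*t = ((4 + 3*1331)*t)*t = ((4 + 3993)*t)*t = (3997*t)*t = 3997*t²)
h - C(15 - 1*(-23)) = 425 - 3997*(15 - 1*(-23))² = 425 - 3997*(15 + 23)² = 425 - 3997*38² = 425 - 3997*1444 = 425 - 1*5771668 = 425 - 5771668 = -5771243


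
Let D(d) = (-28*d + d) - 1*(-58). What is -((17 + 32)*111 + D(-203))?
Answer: -10978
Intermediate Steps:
D(d) = 58 - 27*d (D(d) = -27*d + 58 = 58 - 27*d)
-((17 + 32)*111 + D(-203)) = -((17 + 32)*111 + (58 - 27*(-203))) = -(49*111 + (58 + 5481)) = -(5439 + 5539) = -1*10978 = -10978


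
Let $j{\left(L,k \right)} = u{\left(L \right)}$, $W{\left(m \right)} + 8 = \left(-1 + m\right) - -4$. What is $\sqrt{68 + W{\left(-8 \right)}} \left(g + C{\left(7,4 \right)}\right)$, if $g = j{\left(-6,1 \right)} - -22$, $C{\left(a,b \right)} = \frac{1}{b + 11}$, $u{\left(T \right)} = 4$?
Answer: $\frac{391 \sqrt{55}}{15} \approx 193.32$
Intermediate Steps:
$W{\left(m \right)} = -5 + m$ ($W{\left(m \right)} = -8 + \left(\left(-1 + m\right) - -4\right) = -8 + \left(\left(-1 + m\right) + 4\right) = -8 + \left(3 + m\right) = -5 + m$)
$j{\left(L,k \right)} = 4$
$C{\left(a,b \right)} = \frac{1}{11 + b}$
$g = 26$ ($g = 4 - -22 = 4 + 22 = 26$)
$\sqrt{68 + W{\left(-8 \right)}} \left(g + C{\left(7,4 \right)}\right) = \sqrt{68 - 13} \left(26 + \frac{1}{11 + 4}\right) = \sqrt{68 - 13} \left(26 + \frac{1}{15}\right) = \sqrt{55} \left(26 + \frac{1}{15}\right) = \sqrt{55} \cdot \frac{391}{15} = \frac{391 \sqrt{55}}{15}$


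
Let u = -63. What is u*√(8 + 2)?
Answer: -63*√10 ≈ -199.22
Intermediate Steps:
u*√(8 + 2) = -63*√(8 + 2) = -63*√10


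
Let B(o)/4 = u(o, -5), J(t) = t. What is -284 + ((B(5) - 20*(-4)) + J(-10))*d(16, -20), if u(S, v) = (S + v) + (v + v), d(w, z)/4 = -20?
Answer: -2684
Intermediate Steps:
d(w, z) = -80 (d(w, z) = 4*(-20) = -80)
u(S, v) = S + 3*v (u(S, v) = (S + v) + 2*v = S + 3*v)
B(o) = -60 + 4*o (B(o) = 4*(o + 3*(-5)) = 4*(o - 15) = 4*(-15 + o) = -60 + 4*o)
-284 + ((B(5) - 20*(-4)) + J(-10))*d(16, -20) = -284 + (((-60 + 4*5) - 20*(-4)) - 10)*(-80) = -284 + (((-60 + 20) + 80) - 10)*(-80) = -284 + ((-40 + 80) - 10)*(-80) = -284 + (40 - 10)*(-80) = -284 + 30*(-80) = -284 - 2400 = -2684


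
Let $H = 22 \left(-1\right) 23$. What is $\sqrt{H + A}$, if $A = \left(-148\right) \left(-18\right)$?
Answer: $\sqrt{2158} \approx 46.454$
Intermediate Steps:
$A = 2664$
$H = -506$ ($H = \left(-22\right) 23 = -506$)
$\sqrt{H + A} = \sqrt{-506 + 2664} = \sqrt{2158}$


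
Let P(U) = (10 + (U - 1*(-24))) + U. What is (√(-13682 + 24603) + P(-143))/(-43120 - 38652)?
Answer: 63/20443 - √10921/81772 ≈ 0.0018038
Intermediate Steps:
P(U) = 34 + 2*U (P(U) = (10 + (U + 24)) + U = (10 + (24 + U)) + U = (34 + U) + U = 34 + 2*U)
(√(-13682 + 24603) + P(-143))/(-43120 - 38652) = (√(-13682 + 24603) + (34 + 2*(-143)))/(-43120 - 38652) = (√10921 + (34 - 286))/(-81772) = (√10921 - 252)*(-1/81772) = (-252 + √10921)*(-1/81772) = 63/20443 - √10921/81772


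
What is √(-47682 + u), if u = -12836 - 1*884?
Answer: I*√61402 ≈ 247.79*I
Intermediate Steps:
u = -13720 (u = -12836 - 884 = -13720)
√(-47682 + u) = √(-47682 - 13720) = √(-61402) = I*√61402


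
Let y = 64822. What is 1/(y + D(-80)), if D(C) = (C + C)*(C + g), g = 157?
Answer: 1/52502 ≈ 1.9047e-5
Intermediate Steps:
D(C) = 2*C*(157 + C) (D(C) = (C + C)*(C + 157) = (2*C)*(157 + C) = 2*C*(157 + C))
1/(y + D(-80)) = 1/(64822 + 2*(-80)*(157 - 80)) = 1/(64822 + 2*(-80)*77) = 1/(64822 - 12320) = 1/52502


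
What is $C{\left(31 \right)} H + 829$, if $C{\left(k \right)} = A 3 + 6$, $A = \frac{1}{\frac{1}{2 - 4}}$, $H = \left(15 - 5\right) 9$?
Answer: $829$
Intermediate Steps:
$H = 90$ ($H = 10 \cdot 9 = 90$)
$A = -2$ ($A = \frac{1}{\frac{1}{-2}} = \frac{1}{- \frac{1}{2}} = -2$)
$C{\left(k \right)} = 0$ ($C{\left(k \right)} = \left(-2\right) 3 + 6 = -6 + 6 = 0$)
$C{\left(31 \right)} H + 829 = 0 \cdot 90 + 829 = 0 + 829 = 829$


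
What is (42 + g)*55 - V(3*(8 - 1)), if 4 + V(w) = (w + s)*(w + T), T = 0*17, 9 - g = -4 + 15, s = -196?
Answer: 5879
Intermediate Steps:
g = -2 (g = 9 - (-4 + 15) = 9 - 1*11 = 9 - 11 = -2)
T = 0
V(w) = -4 + w*(-196 + w) (V(w) = -4 + (w - 196)*(w + 0) = -4 + (-196 + w)*w = -4 + w*(-196 + w))
(42 + g)*55 - V(3*(8 - 1)) = (42 - 2)*55 - (-4 + (3*(8 - 1))² - 588*(8 - 1)) = 40*55 - (-4 + (3*7)² - 588*7) = 2200 - (-4 + 21² - 196*21) = 2200 - (-4 + 441 - 4116) = 2200 - 1*(-3679) = 2200 + 3679 = 5879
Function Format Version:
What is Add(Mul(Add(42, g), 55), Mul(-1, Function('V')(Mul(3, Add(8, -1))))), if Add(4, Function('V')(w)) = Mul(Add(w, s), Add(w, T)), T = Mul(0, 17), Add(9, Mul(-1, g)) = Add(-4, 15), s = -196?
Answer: 5879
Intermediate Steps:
g = -2 (g = Add(9, Mul(-1, Add(-4, 15))) = Add(9, Mul(-1, 11)) = Add(9, -11) = -2)
T = 0
Function('V')(w) = Add(-4, Mul(w, Add(-196, w))) (Function('V')(w) = Add(-4, Mul(Add(w, -196), Add(w, 0))) = Add(-4, Mul(Add(-196, w), w)) = Add(-4, Mul(w, Add(-196, w))))
Add(Mul(Add(42, g), 55), Mul(-1, Function('V')(Mul(3, Add(8, -1))))) = Add(Mul(Add(42, -2), 55), Mul(-1, Add(-4, Pow(Mul(3, Add(8, -1)), 2), Mul(-196, Mul(3, Add(8, -1)))))) = Add(Mul(40, 55), Mul(-1, Add(-4, Pow(Mul(3, 7), 2), Mul(-196, Mul(3, 7))))) = Add(2200, Mul(-1, Add(-4, Pow(21, 2), Mul(-196, 21)))) = Add(2200, Mul(-1, Add(-4, 441, -4116))) = Add(2200, Mul(-1, -3679)) = Add(2200, 3679) = 5879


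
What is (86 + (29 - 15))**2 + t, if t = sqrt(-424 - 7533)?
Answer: 10000 + I*sqrt(7957) ≈ 10000.0 + 89.202*I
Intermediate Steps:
t = I*sqrt(7957) (t = sqrt(-7957) = I*sqrt(7957) ≈ 89.202*I)
(86 + (29 - 15))**2 + t = (86 + (29 - 15))**2 + I*sqrt(7957) = (86 + 14)**2 + I*sqrt(7957) = 100**2 + I*sqrt(7957) = 10000 + I*sqrt(7957)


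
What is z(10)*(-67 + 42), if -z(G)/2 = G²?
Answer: 5000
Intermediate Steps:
z(G) = -2*G²
z(10)*(-67 + 42) = (-2*10²)*(-67 + 42) = -2*100*(-25) = -200*(-25) = 5000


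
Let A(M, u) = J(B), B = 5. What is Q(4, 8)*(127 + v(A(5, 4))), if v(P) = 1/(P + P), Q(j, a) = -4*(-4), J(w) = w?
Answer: 10168/5 ≈ 2033.6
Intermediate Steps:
Q(j, a) = 16
A(M, u) = 5
v(P) = 1/(2*P)
Q(4, 8)*(127 + v(A(5, 4))) = 16*(127 + (1/2)/5) = 16*(127 + (1/2)*(1/5)) = 16*(127 + 1/10) = 16*(1271/10) = 10168/5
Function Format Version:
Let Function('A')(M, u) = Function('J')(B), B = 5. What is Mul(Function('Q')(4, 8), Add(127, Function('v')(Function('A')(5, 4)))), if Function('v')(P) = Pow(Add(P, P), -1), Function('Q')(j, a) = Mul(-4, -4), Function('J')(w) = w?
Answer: Rational(10168, 5) ≈ 2033.6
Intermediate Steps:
Function('Q')(j, a) = 16
Function('A')(M, u) = 5
Function('v')(P) = Mul(Rational(1, 2), Pow(P, -1)) (Function('v')(P) = Pow(Mul(2, P), -1) = Mul(Rational(1, 2), Pow(P, -1)))
Mul(Function('Q')(4, 8), Add(127, Function('v')(Function('A')(5, 4)))) = Mul(16, Add(127, Mul(Rational(1, 2), Pow(5, -1)))) = Mul(16, Add(127, Mul(Rational(1, 2), Rational(1, 5)))) = Mul(16, Add(127, Rational(1, 10))) = Mul(16, Rational(1271, 10)) = Rational(10168, 5)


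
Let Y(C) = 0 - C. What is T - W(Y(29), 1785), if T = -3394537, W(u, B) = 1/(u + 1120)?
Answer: -3703439868/1091 ≈ -3.3945e+6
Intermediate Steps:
Y(C) = -C
W(u, B) = 1/(1120 + u)
T - W(Y(29), 1785) = -3394537 - 1/(1120 - 1*29) = -3394537 - 1/(1120 - 29) = -3394537 - 1/1091 = -3703439868/1091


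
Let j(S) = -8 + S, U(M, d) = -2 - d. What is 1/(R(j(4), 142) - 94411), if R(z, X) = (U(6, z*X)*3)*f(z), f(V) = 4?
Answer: -1/87619 ≈ -1.1413e-5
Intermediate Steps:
R(z, X) = -24 - 12*X*z (R(z, X) = ((-2 - z*X)*3)*4 = ((-2 - X*z)*3)*4 = (-6 - 3*X*z)*4 = -24 - 12*X*z)
1/(R(j(4), 142) - 94411) = 1/((-24 - 12*142*(-8 + 4)) - 94411) = 1/((-24 - 12*142*(-4)) - 94411) = 1/((-24 + 6816) - 94411) = 1/(6792 - 94411) = 1/(-87619) = -1/87619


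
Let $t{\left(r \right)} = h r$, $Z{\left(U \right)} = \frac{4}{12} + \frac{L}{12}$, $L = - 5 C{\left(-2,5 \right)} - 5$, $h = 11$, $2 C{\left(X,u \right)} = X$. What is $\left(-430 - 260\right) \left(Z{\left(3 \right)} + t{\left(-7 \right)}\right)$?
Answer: $52900$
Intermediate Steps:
$C{\left(X,u \right)} = \frac{X}{2}$
$L = 0$ ($L = - 5 \cdot \frac{1}{2} \left(-2\right) - 5 = \left(-5\right) \left(-1\right) - 5 = 5 - 5 = 0$)
$Z{\left(U \right)} = \frac{1}{3}$ ($Z{\left(U \right)} = \frac{4}{12} + \frac{0}{12} = 4 \cdot \frac{1}{12} + 0 \cdot \frac{1}{12} = \frac{1}{3} + 0 = \frac{1}{3}$)
$t{\left(r \right)} = 11 r$
$\left(-430 - 260\right) \left(Z{\left(3 \right)} + t{\left(-7 \right)}\right) = \left(-430 - 260\right) \left(\frac{1}{3} + 11 \left(-7\right)\right) = - 690 \left(\frac{1}{3} - 77\right) = \left(-690\right) \left(- \frac{230}{3}\right) = 52900$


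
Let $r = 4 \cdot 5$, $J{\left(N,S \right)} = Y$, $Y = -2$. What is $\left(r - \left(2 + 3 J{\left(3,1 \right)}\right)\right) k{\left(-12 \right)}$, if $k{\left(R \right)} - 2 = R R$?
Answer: $3504$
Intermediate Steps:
$k{\left(R \right)} = 2 + R^{2}$ ($k{\left(R \right)} = 2 + R R = 2 + R^{2}$)
$J{\left(N,S \right)} = -2$
$r = 20$
$\left(r - \left(2 + 3 J{\left(3,1 \right)}\right)\right) k{\left(-12 \right)} = \left(20 - -4\right) \left(2 + \left(-12\right)^{2}\right) = \left(20 + \left(-2 + 6\right)\right) \left(2 + 144\right) = \left(20 + 4\right) 146 = 24 \cdot 146 = 3504$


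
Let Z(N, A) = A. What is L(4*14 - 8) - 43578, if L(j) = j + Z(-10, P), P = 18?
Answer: -43512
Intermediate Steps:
L(j) = 18 + j (L(j) = j + 18 = 18 + j)
L(4*14 - 8) - 43578 = (18 + (4*14 - 8)) - 43578 = (18 + (56 - 8)) - 43578 = (18 + 48) - 43578 = 66 - 43578 = -43512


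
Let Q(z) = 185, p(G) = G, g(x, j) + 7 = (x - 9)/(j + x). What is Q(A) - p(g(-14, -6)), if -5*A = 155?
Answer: 3817/20 ≈ 190.85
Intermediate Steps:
A = -31 (A = -⅕*155 = -31)
g(x, j) = -7 + (-9 + x)/(j + x) (g(x, j) = -7 + (x - 9)/(j + x) = -7 + (-9 + x)/(j + x))
Q(A) - p(g(-14, -6)) = 185 - (-9 - 7*(-6) - 6*(-14))/(-6 - 14) = 185 - (-9 + 42 + 84)/(-20) = 185 - (-1)*117/20 = 185 - 1*(-117/20) = 185 + 117/20 = 3817/20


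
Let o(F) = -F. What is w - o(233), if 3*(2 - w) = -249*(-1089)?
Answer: -90152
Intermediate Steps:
w = -90385 (w = 2 - (-83)*(-1089) = 2 - ⅓*271161 = 2 - 90387 = -90385)
w - o(233) = -90385 - (-1)*233 = -90385 - 1*(-233) = -90385 + 233 = -90152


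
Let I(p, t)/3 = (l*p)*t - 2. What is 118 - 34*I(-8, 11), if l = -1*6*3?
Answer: -161246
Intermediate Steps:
l = -18 (l = -6*3 = -18)
I(p, t) = -6 - 54*p*t (I(p, t) = 3*((-18*p)*t - 2) = 3*(-18*p*t - 2) = 3*(-2 - 18*p*t) = -6 - 54*p*t)
118 - 34*I(-8, 11) = 118 - 34*(-6 - 54*(-8)*11) = 118 - 34*(-6 + 4752) = 118 - 34*4746 = 118 - 161364 = -161246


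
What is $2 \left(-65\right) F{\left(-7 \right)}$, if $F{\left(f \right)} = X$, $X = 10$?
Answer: $-1300$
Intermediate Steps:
$F{\left(f \right)} = 10$
$2 \left(-65\right) F{\left(-7 \right)} = 2 \left(-65\right) 10 = \left(-130\right) 10 = -1300$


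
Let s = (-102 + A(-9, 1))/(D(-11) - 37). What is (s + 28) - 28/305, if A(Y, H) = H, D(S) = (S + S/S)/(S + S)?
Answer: 3760679/122610 ≈ 30.672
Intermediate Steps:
D(S) = (1 + S)/(2*S) (D(S) = (S + 1)/((2*S)) = (1 + S)*(1/(2*S)) = (1 + S)/(2*S))
s = 1111/402 (s = (-102 + 1)/((½)*(1 - 11)/(-11) - 37) = -101/((½)*(-1/11)*(-10) - 37) = -101/(5/11 - 37) = -101/(-402/11) = -101*(-11/402) = 1111/402 ≈ 2.7637)
(s + 28) - 28/305 = (1111/402 + 28) - 28/305 = 12367/402 - 28*1/305 = 12367/402 - 28/305 = 3760679/122610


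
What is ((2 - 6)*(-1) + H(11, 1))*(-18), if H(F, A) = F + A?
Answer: -288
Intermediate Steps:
H(F, A) = A + F
((2 - 6)*(-1) + H(11, 1))*(-18) = ((2 - 6)*(-1) + (1 + 11))*(-18) = (-4*(-1) + 12)*(-18) = (4 + 12)*(-18) = 16*(-18) = -288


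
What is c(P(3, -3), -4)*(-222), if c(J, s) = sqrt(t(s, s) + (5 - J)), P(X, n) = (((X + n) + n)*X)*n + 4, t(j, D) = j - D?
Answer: -222*I*sqrt(26) ≈ -1132.0*I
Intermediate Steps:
P(X, n) = 4 + X*n*(X + 2*n) (P(X, n) = ((X + 2*n)*X)*n + 4 = (X*(X + 2*n))*n + 4 = X*n*(X + 2*n) + 4 = 4 + X*n*(X + 2*n))
c(J, s) = sqrt(5 - J) (c(J, s) = sqrt((s - s) + (5 - J)) = sqrt(0 + (5 - J)) = sqrt(5 - J))
c(P(3, -3), -4)*(-222) = sqrt(5 - (4 - 3*3**2 + 2*3*(-3)**2))*(-222) = sqrt(5 - (4 - 3*9 + 2*3*9))*(-222) = sqrt(5 - (4 - 27 + 54))*(-222) = sqrt(5 - 1*31)*(-222) = sqrt(5 - 31)*(-222) = sqrt(-26)*(-222) = (I*sqrt(26))*(-222) = -222*I*sqrt(26)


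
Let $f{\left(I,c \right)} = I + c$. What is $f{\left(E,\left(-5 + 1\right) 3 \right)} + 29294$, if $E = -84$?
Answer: $29198$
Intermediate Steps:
$f{\left(E,\left(-5 + 1\right) 3 \right)} + 29294 = \left(-84 + \left(-5 + 1\right) 3\right) + 29294 = \left(-84 - 12\right) + 29294 = -96 + 29294 = 29198$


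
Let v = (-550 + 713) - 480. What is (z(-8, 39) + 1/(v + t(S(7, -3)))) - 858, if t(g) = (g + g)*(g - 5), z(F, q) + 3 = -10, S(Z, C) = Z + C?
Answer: -283076/325 ≈ -871.00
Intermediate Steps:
S(Z, C) = C + Z
z(F, q) = -13 (z(F, q) = -3 - 10 = -13)
v = -317 (v = 163 - 480 = -317)
t(g) = 2*g*(-5 + g) (t(g) = (2*g)*(-5 + g) = 2*g*(-5 + g))
(z(-8, 39) + 1/(v + t(S(7, -3)))) - 858 = (-13 + 1/(-317 + 2*(-3 + 7)*(-5 + (-3 + 7)))) - 858 = (-13 + 1/(-317 + 2*4*(-5 + 4))) - 858 = (-13 + 1/(-317 + 2*4*(-1))) - 858 = (-13 + 1/(-317 - 8)) - 858 = (-13 + 1/(-325)) - 858 = (-13 - 1/325) - 858 = -4226/325 - 858 = -283076/325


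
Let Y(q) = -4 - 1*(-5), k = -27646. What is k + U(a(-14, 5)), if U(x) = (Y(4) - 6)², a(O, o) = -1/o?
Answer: -27621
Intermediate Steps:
Y(q) = 1 (Y(q) = -4 + 5 = 1)
U(x) = 25 (U(x) = (1 - 6)² = (-5)² = 25)
k + U(a(-14, 5)) = -27646 + 25 = -27621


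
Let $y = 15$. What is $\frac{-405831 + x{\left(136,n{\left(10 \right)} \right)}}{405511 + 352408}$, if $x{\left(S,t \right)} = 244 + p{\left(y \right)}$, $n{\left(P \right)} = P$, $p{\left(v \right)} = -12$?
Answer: $- \frac{405599}{757919} \approx -0.53515$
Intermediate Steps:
$x{\left(S,t \right)} = 232$ ($x{\left(S,t \right)} = 244 - 12 = 232$)
$\frac{-405831 + x{\left(136,n{\left(10 \right)} \right)}}{405511 + 352408} = \frac{-405831 + 232}{405511 + 352408} = - \frac{405599}{757919}$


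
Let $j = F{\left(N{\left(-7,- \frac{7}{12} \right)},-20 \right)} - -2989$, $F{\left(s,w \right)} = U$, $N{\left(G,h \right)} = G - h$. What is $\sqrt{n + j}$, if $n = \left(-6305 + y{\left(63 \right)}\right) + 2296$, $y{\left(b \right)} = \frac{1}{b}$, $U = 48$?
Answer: $\frac{i \sqrt{428645}}{21} \approx 31.177 i$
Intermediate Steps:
$F{\left(s,w \right)} = 48$
$j = 3037$ ($j = 48 - -2989 = 48 + 2989 = 3037$)
$n = - \frac{252566}{63}$ ($n = \left(-6305 + \frac{1}{63}\right) + 2296 = - \frac{397214}{63} + 2296 = - \frac{252566}{63} \approx -4009.0$)
$\sqrt{n + j} = \sqrt{- \frac{252566}{63} + 3037} = \sqrt{- \frac{61235}{63}} = \frac{i \sqrt{428645}}{21}$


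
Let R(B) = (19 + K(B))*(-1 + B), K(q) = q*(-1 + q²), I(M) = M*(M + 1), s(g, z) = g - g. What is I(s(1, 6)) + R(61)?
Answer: 13616340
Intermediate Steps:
s(g, z) = 0
I(M) = M*(1 + M)
R(B) = (-1 + B)*(19 + B³ - B) (R(B) = (19 + (B³ - B))*(-1 + B) = (19 + B³ - B)*(-1 + B) = (-1 + B)*(19 + B³ - B))
I(s(1, 6)) + R(61) = 0*(1 + 0) + (-19 + 61⁴ - 1*61² - 1*61³ + 20*61) = 0*1 + (-19 + 13845841 - 1*3721 - 1*226981 + 1220) = 0 + (-19 + 13845841 - 3721 - 226981 + 1220) = 0 + 13616340 = 13616340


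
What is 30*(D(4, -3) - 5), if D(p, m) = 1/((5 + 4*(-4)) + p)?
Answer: -1080/7 ≈ -154.29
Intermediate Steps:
D(p, m) = 1/(-11 + p) (D(p, m) = 1/((5 - 16) + p) = 1/(-11 + p))
30*(D(4, -3) - 5) = 30*(1/(-11 + 4) - 5) = 30*(1/(-7) - 5) = 30*(-⅐ - 5) = 30*(-36/7) = -1080/7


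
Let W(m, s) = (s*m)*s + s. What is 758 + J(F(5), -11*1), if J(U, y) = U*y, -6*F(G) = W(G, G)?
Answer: 2989/3 ≈ 996.33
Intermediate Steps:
W(m, s) = s + m*s**2 (W(m, s) = (m*s)*s + s = m*s**2 + s = s + m*s**2)
F(G) = -G*(1 + G**2)/6 (F(G) = -G*(1 + G*G)/6 = -G*(1 + G**2)/6)
758 + J(F(5), -11*1) = 758 + (-1/6*5*(1 + 5**2))*(-11*1) = 758 - 1/6*5*(1 + 25)*(-11) = 758 - 1/6*5*26*(-11) = 758 - 65/3*(-11) = 758 + 715/3 = 2989/3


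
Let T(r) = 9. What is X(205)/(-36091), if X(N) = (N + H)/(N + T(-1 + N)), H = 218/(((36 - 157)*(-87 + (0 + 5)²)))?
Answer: -384532/14485375487 ≈ -2.6546e-5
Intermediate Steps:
H = 109/3751 (H = 218/((-121*(-87 + 5²))) = 218/((-121*(-87 + 25))) = 218/((-121*(-62))) = 218/7502 = 218*(1/7502) = 109/3751 ≈ 0.029059)
X(N) = (109/3751 + N)/(9 + N) (X(N) = (N + 109/3751)/(N + 9) = (109/3751 + N)/(9 + N))
X(205)/(-36091) = ((109/3751 + 205)/(9 + 205))/(-36091) = ((769064/3751)/214)*(-1/36091) = ((1/214)*(769064/3751))*(-1/36091) = (384532/401357)*(-1/36091) = -384532/14485375487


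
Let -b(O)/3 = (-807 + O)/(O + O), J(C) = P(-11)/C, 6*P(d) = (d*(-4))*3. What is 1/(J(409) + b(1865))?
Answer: -762785/608053 ≈ -1.2545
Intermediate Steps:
P(d) = -2*d (P(d) = ((d*(-4))*3)/6 = (-4*d*3)/6 = (-12*d)/6 = -2*d)
J(C) = 22/C (J(C) = (-2*(-11))/C = 22/C)
b(O) = -3*(-807 + O)/(2*O) (b(O) = -3*(-807 + O)/(O + O) = -3*(-807 + O)/(2*O))
1/(J(409) + b(1865)) = 1/(22/409 + (3/2)*(807 - 1*1865)/1865) = 1/(22*(1/409) + (3/2)*(1/1865)*(807 - 1865)) = 1/(22/409 + (3/2)*(1/1865)*(-1058)) = 1/(22/409 - 1587/1865) = 1/(-608053/762785) = -762785/608053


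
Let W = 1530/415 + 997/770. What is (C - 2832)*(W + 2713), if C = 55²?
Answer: 33525296793/63910 ≈ 5.2457e+5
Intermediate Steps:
W = 318371/63910 (W = 1530*(1/415) + 997*(1/770) = 306/83 + 997/770 = 318371/63910 ≈ 4.9816)
C = 3025
(C - 2832)*(W + 2713) = (3025 - 2832)*(318371/63910 + 2713) = 193*(173706201/63910) = 33525296793/63910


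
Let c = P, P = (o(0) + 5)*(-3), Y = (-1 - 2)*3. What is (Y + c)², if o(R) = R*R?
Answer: 576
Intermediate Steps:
o(R) = R²
Y = -9 (Y = -3*3 = -9)
P = -15 (P = (0² + 5)*(-3) = (0 + 5)*(-3) = 5*(-3) = -15)
c = -15
(Y + c)² = (-9 - 15)² = (-24)² = 576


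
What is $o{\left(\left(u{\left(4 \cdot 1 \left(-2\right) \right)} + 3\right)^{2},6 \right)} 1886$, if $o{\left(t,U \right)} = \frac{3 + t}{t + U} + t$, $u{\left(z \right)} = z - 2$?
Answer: $\frac{5180842}{55} \approx 94197.0$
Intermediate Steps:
$u{\left(z \right)} = -2 + z$
$o{\left(t,U \right)} = t + \frac{3 + t}{U + t}$ ($o{\left(t,U \right)} = \frac{3 + t}{U + t} + t = t + \frac{3 + t}{U + t}$)
$o{\left(\left(u{\left(4 \cdot 1 \left(-2\right) \right)} + 3\right)^{2},6 \right)} 1886 = \frac{3 + \left(\left(-2 + 4 \cdot 1 \left(-2\right)\right) + 3\right)^{2} + \left(\left(\left(-2 + 4 \cdot 1 \left(-2\right)\right) + 3\right)^{2}\right)^{2} + 6 \left(\left(-2 + 4 \cdot 1 \left(-2\right)\right) + 3\right)^{2}}{6 + \left(\left(-2 + 4 \cdot 1 \left(-2\right)\right) + 3\right)^{2}} \cdot 1886 = \frac{3 + \left(\left(-2 + 4 \left(-2\right)\right) + 3\right)^{2} + \left(\left(\left(-2 + 4 \left(-2\right)\right) + 3\right)^{2}\right)^{2} + 6 \left(\left(-2 + 4 \left(-2\right)\right) + 3\right)^{2}}{6 + \left(\left(-2 + 4 \left(-2\right)\right) + 3\right)^{2}} \cdot 1886 = \frac{3 + \left(\left(-2 - 8\right) + 3\right)^{2} + \left(\left(\left(-2 - 8\right) + 3\right)^{2}\right)^{2} + 6 \left(\left(-2 - 8\right) + 3\right)^{2}}{6 + \left(\left(-2 - 8\right) + 3\right)^{2}} \cdot 1886 = \frac{3 + \left(-10 + 3\right)^{2} + \left(\left(-10 + 3\right)^{2}\right)^{2} + 6 \left(-10 + 3\right)^{2}}{6 + \left(-10 + 3\right)^{2}} \cdot 1886 = \frac{3 + \left(-7\right)^{2} + \left(\left(-7\right)^{2}\right)^{2} + 6 \left(-7\right)^{2}}{6 + \left(-7\right)^{2}} \cdot 1886 = \frac{3 + 49 + 49^{2} + 6 \cdot 49}{6 + 49} \cdot 1886 = \frac{3 + 49 + 2401 + 294}{55} \cdot 1886 = \frac{1}{55} \cdot 2747 \cdot 1886 = \frac{2747}{55} \cdot 1886 = \frac{5180842}{55}$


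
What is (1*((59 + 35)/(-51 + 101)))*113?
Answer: 5311/25 ≈ 212.44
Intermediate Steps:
(1*((59 + 35)/(-51 + 101)))*113 = (1*(94/50))*113 = (1*(94*(1/50)))*113 = (1*(47/25))*113 = (47/25)*113 = 5311/25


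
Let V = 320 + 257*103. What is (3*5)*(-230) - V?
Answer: -30241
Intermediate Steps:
V = 26791 (V = 320 + 26471 = 26791)
(3*5)*(-230) - V = (3*5)*(-230) - 1*26791 = 15*(-230) - 26791 = -3450 - 26791 = -30241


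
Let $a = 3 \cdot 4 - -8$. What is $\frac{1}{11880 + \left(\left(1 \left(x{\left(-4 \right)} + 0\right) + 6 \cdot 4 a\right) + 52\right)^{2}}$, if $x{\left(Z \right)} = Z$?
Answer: $\frac{1}{290664} \approx 3.4404 \cdot 10^{-6}$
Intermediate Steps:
$a = 20$ ($a = 12 + 8 = 20$)
$\frac{1}{11880 + \left(\left(1 \left(x{\left(-4 \right)} + 0\right) + 6 \cdot 4 a\right) + 52\right)^{2}} = \frac{1}{11880 + \left(\left(1 \left(-4 + 0\right) + 6 \cdot 4 \cdot 20\right) + 52\right)^{2}} = \frac{1}{11880 + \left(\left(1 \left(-4\right) + 6 \cdot 80\right) + 52\right)^{2}} = \frac{1}{11880 + \left(\left(-4 + 480\right) + 52\right)^{2}} = \frac{1}{11880 + \left(476 + 52\right)^{2}} = \frac{1}{11880 + 528^{2}} = \frac{1}{11880 + 278784} = \frac{1}{290664}$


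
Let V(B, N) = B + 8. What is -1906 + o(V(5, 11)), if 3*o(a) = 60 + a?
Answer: -5645/3 ≈ -1881.7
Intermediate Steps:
V(B, N) = 8 + B
o(a) = 20 + a/3 (o(a) = (60 + a)/3 = 20 + a/3)
-1906 + o(V(5, 11)) = -1906 + (20 + (8 + 5)/3) = -1906 + (20 + (⅓)*13) = -1906 + (20 + 13/3) = -1906 + 73/3 = -5645/3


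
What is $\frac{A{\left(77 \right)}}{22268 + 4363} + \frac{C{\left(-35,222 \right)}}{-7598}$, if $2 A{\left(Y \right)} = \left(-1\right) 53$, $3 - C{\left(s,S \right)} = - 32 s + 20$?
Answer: $\frac{15039050}{101171169} \approx 0.14865$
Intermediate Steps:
$C{\left(s,S \right)} = -17 + 32 s$ ($C{\left(s,S \right)} = 3 - \left(- 32 s + 20\right) = 3 - \left(20 - 32 s\right) = 3 + \left(-20 + 32 s\right) = -17 + 32 s$)
$A{\left(Y \right)} = - \frac{53}{2}$ ($A{\left(Y \right)} = \frac{\left(-1\right) 53}{2} = \frac{1}{2} \left(-53\right) = - \frac{53}{2}$)
$\frac{A{\left(77 \right)}}{22268 + 4363} + \frac{C{\left(-35,222 \right)}}{-7598} = - \frac{53}{2 \left(22268 + 4363\right)} + \frac{-17 + 32 \left(-35\right)}{-7598} = - \frac{53}{2 \cdot 26631} + \left(-17 - 1120\right) \left(- \frac{1}{7598}\right) = \left(- \frac{53}{2}\right) \frac{1}{26631} - - \frac{1137}{7598} = - \frac{53}{53262} + \frac{1137}{7598} = \frac{15039050}{101171169}$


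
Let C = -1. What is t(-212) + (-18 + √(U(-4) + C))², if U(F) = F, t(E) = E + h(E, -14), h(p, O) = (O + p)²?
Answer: 51183 - 36*I*√5 ≈ 51183.0 - 80.498*I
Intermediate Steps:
t(E) = E + (-14 + E)²
t(-212) + (-18 + √(U(-4) + C))² = (-212 + (-14 - 212)²) + (-18 + √(-4 - 1))² = (-212 + (-226)²) + (-18 + √(-5))² = (-212 + 51076) + (-18 + I*√5)² = 50864 + (-18 + I*√5)²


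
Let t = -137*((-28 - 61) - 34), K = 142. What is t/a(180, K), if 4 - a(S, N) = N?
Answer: -5617/46 ≈ -122.11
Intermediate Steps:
a(S, N) = 4 - N
t = 16851 (t = -137*(-89 - 34) = -137*(-123) = 16851)
t/a(180, K) = 16851/(4 - 1*142) = 16851/(4 - 142) = 16851/(-138) = 16851*(-1/138) = -5617/46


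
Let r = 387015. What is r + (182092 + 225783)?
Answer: 794890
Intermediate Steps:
r + (182092 + 225783) = 387015 + (182092 + 225783) = 387015 + 407875 = 794890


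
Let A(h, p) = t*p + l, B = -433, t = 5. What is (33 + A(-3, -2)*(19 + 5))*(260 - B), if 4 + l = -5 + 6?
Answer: -193347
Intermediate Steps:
l = -3 (l = -4 + (-5 + 6) = -4 + 1 = -3)
A(h, p) = -3 + 5*p (A(h, p) = 5*p - 3 = -3 + 5*p)
(33 + A(-3, -2)*(19 + 5))*(260 - B) = (33 + (-3 + 5*(-2))*(19 + 5))*(260 - 1*(-433)) = (33 + (-3 - 10)*24)*(260 + 433) = (33 - 13*24)*693 = (33 - 312)*693 = -279*693 = -193347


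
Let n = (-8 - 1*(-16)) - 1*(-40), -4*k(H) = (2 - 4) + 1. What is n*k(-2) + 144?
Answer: 156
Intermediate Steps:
k(H) = 1/4 (k(H) = -((2 - 4) + 1)/4 = -(-2 + 1)/4 = -1/4*(-1) = 1/4)
n = 48 (n = (-8 + 16) + 40 = 8 + 40 = 48)
n*k(-2) + 144 = 48*(1/4) + 144 = 12 + 144 = 156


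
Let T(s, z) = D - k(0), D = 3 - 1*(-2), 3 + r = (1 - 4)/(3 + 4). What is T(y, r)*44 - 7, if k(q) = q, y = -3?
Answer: 213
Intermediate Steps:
r = -24/7 (r = -3 + (1 - 4)/(3 + 4) = -3 - 3/7 = -24/7 ≈ -3.4286)
D = 5 (D = 3 + 2 = 5)
T(s, z) = 5 (T(s, z) = 5 - 1*0 = 5 + 0 = 5)
T(y, r)*44 - 7 = 5*44 - 7 = 220 - 7 = 213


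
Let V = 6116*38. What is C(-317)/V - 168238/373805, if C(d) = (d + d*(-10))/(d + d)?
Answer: -78203078453/173750544880 ≈ -0.45009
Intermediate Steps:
V = 232408
C(d) = -9/2 (C(d) = (d - 10*d)/((2*d)) = (-9*d)*(1/(2*d)) = -9/2)
C(-317)/V - 168238/373805 = -9/2/232408 - 168238/373805 = -9/2*1/232408 - 168238*1/373805 = -9/464816 - 168238/373805 = -78203078453/173750544880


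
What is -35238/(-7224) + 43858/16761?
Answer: 21606055/2882892 ≈ 7.4946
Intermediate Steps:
-35238/(-7224) + 43858/16761 = -35238*(-1/7224) + 43858*(1/16761) = 839/172 + 43858/16761 = 21606055/2882892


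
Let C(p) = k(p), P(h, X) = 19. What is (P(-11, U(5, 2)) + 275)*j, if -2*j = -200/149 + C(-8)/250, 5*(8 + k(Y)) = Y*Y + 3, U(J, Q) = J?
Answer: 36158619/186250 ≈ 194.14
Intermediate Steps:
k(Y) = -37/5 + Y**2/5 (k(Y) = -8 + (Y*Y + 3)/5 = -8 + (Y**2 + 3)/5 = -8 + (3 + Y**2)/5 = -8 + (3/5 + Y**2/5) = -37/5 + Y**2/5)
C(p) = -37/5 + p**2/5
j = 245977/372500 (j = -(-200/149 + (-37/5 + (1/5)*(-8)**2)/250)/2 = -(-200*1/149 + (-37/5 + (1/5)*64)*(1/250))/2 = -(-200/149 + (-37/5 + 64/5)*(1/250))/2 = -(-200/149 + (27/5)*(1/250))/2 = -(-200/149 + 27/1250)/2 = -1/2*(-245977/186250) = 245977/372500 ≈ 0.66034)
(P(-11, U(5, 2)) + 275)*j = (19 + 275)*(245977/372500) = 294*(245977/372500) = 36158619/186250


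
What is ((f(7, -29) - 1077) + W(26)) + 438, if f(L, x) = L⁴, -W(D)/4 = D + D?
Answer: 1554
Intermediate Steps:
W(D) = -8*D (W(D) = -4*(D + D) = -8*D)
((f(7, -29) - 1077) + W(26)) + 438 = ((7⁴ - 1077) - 8*26) + 438 = ((2401 - 1077) - 208) + 438 = (1324 - 208) + 438 = 1116 + 438 = 1554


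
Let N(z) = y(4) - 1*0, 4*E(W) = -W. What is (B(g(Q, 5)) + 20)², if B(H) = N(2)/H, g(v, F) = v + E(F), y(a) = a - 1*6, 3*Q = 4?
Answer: 16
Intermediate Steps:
E(W) = -W/4 (E(W) = (-W)/4 = -W/4)
Q = 4/3 (Q = (⅓)*4 = 4/3 ≈ 1.3333)
y(a) = -6 + a (y(a) = a - 6 = -6 + a)
N(z) = -2 (N(z) = (-6 + 4) - 1*0 = -2 + 0 = -2)
g(v, F) = v - F/4
B(H) = -2/H
(B(g(Q, 5)) + 20)² = (-2/(4/3 - ¼*5) + 20)² = (-2/(4/3 - 5/4) + 20)² = (-2/1/12 + 20)² = (-2*12 + 20)² = (-24 + 20)² = (-4)² = 16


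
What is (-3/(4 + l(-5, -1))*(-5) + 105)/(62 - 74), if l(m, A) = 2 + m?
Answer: -10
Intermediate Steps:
(-3/(4 + l(-5, -1))*(-5) + 105)/(62 - 74) = (-3/(4 + (2 - 5))*(-5) + 105)/(62 - 74) = (-3/(4 - 3)*(-5) + 105)/(-12) = -(-3/1*(-5) + 105)/12 = -(-3*1*(-5) + 105)/12 = -(-3*(-5) + 105)/12 = -(15 + 105)/12 = -1/12*120 = -10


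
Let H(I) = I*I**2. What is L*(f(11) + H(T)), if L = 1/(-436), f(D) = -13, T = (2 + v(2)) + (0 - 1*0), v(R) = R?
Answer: -51/436 ≈ -0.11697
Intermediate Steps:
T = 4 (T = (2 + 2) + (0 - 1*0) = 4 + (0 + 0) = 4 + 0 = 4)
L = -1/436 ≈ -0.0022936
H(I) = I**3
L*(f(11) + H(T)) = -(-13 + 4**3)/436 = -(-13 + 64)/436 = -1/436*51 = -51/436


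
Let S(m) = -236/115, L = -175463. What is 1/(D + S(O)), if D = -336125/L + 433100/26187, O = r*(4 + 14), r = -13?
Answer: 528407701815/8667055526509 ≈ 0.060967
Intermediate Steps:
O = -234 (O = -13*(4 + 14) = -13*18 = -234)
S(m) = -236/115 (S(m) = -236*1/115 = -236/115)
D = 84795130675/4594849581 (D = -336125/(-175463) + 433100/26187 = -336125*(-1/175463) + 433100*(1/26187) = 336125/175463 + 433100/26187 = 84795130675/4594849581 ≈ 18.454)
1/(D + S(O)) = 1/(84795130675/4594849581 - 236/115) = 1/(8667055526509/528407701815) = 528407701815/8667055526509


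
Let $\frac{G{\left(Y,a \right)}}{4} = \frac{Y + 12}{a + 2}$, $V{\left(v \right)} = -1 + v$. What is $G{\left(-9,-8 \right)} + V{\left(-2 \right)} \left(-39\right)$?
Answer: $115$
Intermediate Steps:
$G{\left(Y,a \right)} = \frac{4 \left(12 + Y\right)}{2 + a}$ ($G{\left(Y,a \right)} = 4 \frac{Y + 12}{a + 2} = 4 \frac{12 + Y}{2 + a} = \frac{4 \left(12 + Y\right)}{2 + a}$)
$G{\left(-9,-8 \right)} + V{\left(-2 \right)} \left(-39\right) = \frac{4 \left(12 - 9\right)}{2 - 8} + \left(-1 - 2\right) \left(-39\right) = 4 \frac{1}{-6} \cdot 3 - -117 = 4 \left(- \frac{1}{6}\right) 3 + 117 = -2 + 117 = 115$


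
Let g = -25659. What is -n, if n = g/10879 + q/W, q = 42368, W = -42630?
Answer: 777382321/231885885 ≈ 3.3524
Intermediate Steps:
n = -777382321/231885885 (n = -25659/10879 + 42368/(-42630) = -25659*1/10879 + 42368*(-1/42630) = -25659/10879 - 21184/21315 = -777382321/231885885 ≈ -3.3524)
-n = -1*(-777382321/231885885) = 777382321/231885885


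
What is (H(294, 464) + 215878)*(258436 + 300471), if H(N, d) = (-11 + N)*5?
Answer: 121446578751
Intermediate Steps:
H(N, d) = -55 + 5*N
(H(294, 464) + 215878)*(258436 + 300471) = ((-55 + 5*294) + 215878)*(258436 + 300471) = ((-55 + 1470) + 215878)*558907 = (1415 + 215878)*558907 = 217293*558907 = 121446578751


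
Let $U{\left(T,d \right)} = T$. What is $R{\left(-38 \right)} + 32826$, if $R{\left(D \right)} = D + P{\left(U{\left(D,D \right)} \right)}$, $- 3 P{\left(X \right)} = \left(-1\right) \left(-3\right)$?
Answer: $32787$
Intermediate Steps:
$P{\left(X \right)} = -1$ ($P{\left(X \right)} = - \frac{\left(-1\right) \left(-3\right)}{3} = \left(- \frac{1}{3}\right) 3 = -1$)
$R{\left(D \right)} = -1 + D$ ($R{\left(D \right)} = D - 1 = -1 + D$)
$R{\left(-38 \right)} + 32826 = \left(-1 - 38\right) + 32826 = -39 + 32826 = 32787$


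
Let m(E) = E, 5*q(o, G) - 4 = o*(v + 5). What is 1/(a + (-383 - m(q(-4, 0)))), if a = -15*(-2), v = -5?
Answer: -5/1769 ≈ -0.0028265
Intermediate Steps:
q(o, G) = 4/5 (q(o, G) = 4/5 + (o*(-5 + 5))/5 = 4/5 + (o*0)/5 = 4/5 + (1/5)*0 = 4/5 + 0 = 4/5)
a = 30
1/(a + (-383 - m(q(-4, 0)))) = 1/(30 + (-383 - 1*4/5)) = 1/(30 + (-383 - 4/5)) = 1/(30 - 1919/5) = 1/(-1769/5) = -5/1769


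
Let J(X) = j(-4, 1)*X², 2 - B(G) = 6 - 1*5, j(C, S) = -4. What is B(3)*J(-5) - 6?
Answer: -106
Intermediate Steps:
B(G) = 1 (B(G) = 2 - (6 - 1*5) = 2 - (6 - 5) = 2 - 1*1 = 2 - 1 = 1)
J(X) = -4*X²
B(3)*J(-5) - 6 = 1*(-4*(-5)²) - 6 = 1*(-4*25) - 6 = 1*(-100) - 6 = -100 - 6 = -106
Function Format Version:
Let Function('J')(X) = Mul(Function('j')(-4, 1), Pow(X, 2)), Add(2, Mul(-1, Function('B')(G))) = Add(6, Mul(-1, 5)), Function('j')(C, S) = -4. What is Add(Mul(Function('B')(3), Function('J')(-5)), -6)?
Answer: -106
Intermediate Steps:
Function('B')(G) = 1 (Function('B')(G) = Add(2, Mul(-1, Add(6, Mul(-1, 5)))) = Add(2, Mul(-1, Add(6, -5))) = Add(2, Mul(-1, 1)) = Add(2, -1) = 1)
Function('J')(X) = Mul(-4, Pow(X, 2))
Add(Mul(Function('B')(3), Function('J')(-5)), -6) = Add(Mul(1, Mul(-4, Pow(-5, 2))), -6) = Add(Mul(1, Mul(-4, 25)), -6) = Add(Mul(1, -100), -6) = Add(-100, -6) = -106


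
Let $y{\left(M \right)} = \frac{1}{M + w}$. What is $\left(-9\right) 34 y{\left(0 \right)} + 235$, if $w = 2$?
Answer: $82$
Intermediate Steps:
$y{\left(M \right)} = \frac{1}{2 + M}$ ($y{\left(M \right)} = \frac{1}{M + 2} = \frac{1}{2 + M}$)
$\left(-9\right) 34 y{\left(0 \right)} + 235 = \frac{\left(-9\right) 34}{2 + 0} + 235 = - \frac{306}{2} + 235 = \left(-306\right) \frac{1}{2} + 235 = -153 + 235 = 82$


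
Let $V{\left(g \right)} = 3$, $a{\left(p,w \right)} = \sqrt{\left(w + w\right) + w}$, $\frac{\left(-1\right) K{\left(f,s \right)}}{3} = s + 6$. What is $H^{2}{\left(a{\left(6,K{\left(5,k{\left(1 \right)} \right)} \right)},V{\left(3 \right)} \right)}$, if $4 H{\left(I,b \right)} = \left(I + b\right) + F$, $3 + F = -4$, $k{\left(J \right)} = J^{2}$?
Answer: $\frac{\left(4 - 3 i \sqrt{7}\right)^{2}}{16} \approx -2.9375 - 3.9686 i$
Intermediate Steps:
$F = -7$ ($F = -3 - 4 = -7$)
$K{\left(f,s \right)} = -18 - 3 s$ ($K{\left(f,s \right)} = - 3 \left(s + 6\right) = - 3 \left(6 + s\right) = -18 - 3 s$)
$a{\left(p,w \right)} = \sqrt{3} \sqrt{w}$ ($a{\left(p,w \right)} = \sqrt{2 w + w} = \sqrt{3 w} = \sqrt{3} \sqrt{w}$)
$H{\left(I,b \right)} = - \frac{7}{4} + \frac{I}{4} + \frac{b}{4}$ ($H{\left(I,b \right)} = \frac{\left(I + b\right) - 7}{4} = \frac{-7 + I + b}{4} = - \frac{7}{4} + \frac{I}{4} + \frac{b}{4}$)
$H^{2}{\left(a{\left(6,K{\left(5,k{\left(1 \right)} \right)} \right)},V{\left(3 \right)} \right)} = \left(- \frac{7}{4} + \frac{\sqrt{3} \sqrt{-18 - 3 \cdot 1^{2}}}{4} + \frac{1}{4} \cdot 3\right)^{2} = \left(- \frac{7}{4} + \frac{\sqrt{3} \sqrt{-18 - 3}}{4} + \frac{3}{4}\right)^{2} = \left(- \frac{7}{4} + \frac{\sqrt{3} \sqrt{-21}}{4} + \frac{3}{4}\right)^{2} = \left(- \frac{7}{4} + \frac{\sqrt{3} i \sqrt{21}}{4} + \frac{3}{4}\right)^{2} = \left(- \frac{7}{4} + \frac{3 i \sqrt{7}}{4} + \frac{3}{4}\right)^{2} = \left(-1 + \frac{3 i \sqrt{7}}{4}\right)^{2}$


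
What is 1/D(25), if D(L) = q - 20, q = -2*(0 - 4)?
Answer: -1/12 ≈ -0.083333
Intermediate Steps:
q = 8 (q = -2*(-4) = 8)
D(L) = -12 (D(L) = 8 - 20 = -12)
1/D(25) = 1/(-12) = -1/12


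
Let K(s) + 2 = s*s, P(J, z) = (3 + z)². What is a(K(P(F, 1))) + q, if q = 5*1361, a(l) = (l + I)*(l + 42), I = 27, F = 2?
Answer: 89981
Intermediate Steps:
K(s) = -2 + s² (K(s) = -2 + s*s = -2 + s²)
a(l) = (27 + l)*(42 + l) (a(l) = (l + 27)*(l + 42) = (27 + l)*(42 + l))
q = 6805
a(K(P(F, 1))) + q = (1134 + (-2 + ((3 + 1)²)²)² + 69*(-2 + ((3 + 1)²)²)) + 6805 = (1134 + (-2 + (4²)²)² + 69*(-2 + (4²)²)) + 6805 = (1134 + (-2 + 16²)² + 69*(-2 + 16²)) + 6805 = (1134 + (-2 + 256)² + 69*(-2 + 256)) + 6805 = (1134 + 254² + 69*254) + 6805 = (1134 + 64516 + 17526) + 6805 = 83176 + 6805 = 89981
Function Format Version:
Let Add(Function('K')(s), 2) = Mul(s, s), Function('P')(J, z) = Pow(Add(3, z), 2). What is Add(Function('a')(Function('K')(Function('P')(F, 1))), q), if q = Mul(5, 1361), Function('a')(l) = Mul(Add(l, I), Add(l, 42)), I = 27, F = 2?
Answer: 89981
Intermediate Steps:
Function('K')(s) = Add(-2, Pow(s, 2)) (Function('K')(s) = Add(-2, Mul(s, s)) = Add(-2, Pow(s, 2)))
Function('a')(l) = Mul(Add(27, l), Add(42, l)) (Function('a')(l) = Mul(Add(l, 27), Add(l, 42)) = Mul(Add(27, l), Add(42, l)))
q = 6805
Add(Function('a')(Function('K')(Function('P')(F, 1))), q) = Add(Add(1134, Pow(Add(-2, Pow(Pow(Add(3, 1), 2), 2)), 2), Mul(69, Add(-2, Pow(Pow(Add(3, 1), 2), 2)))), 6805) = Add(Add(1134, Pow(Add(-2, Pow(Pow(4, 2), 2)), 2), Mul(69, Add(-2, Pow(Pow(4, 2), 2)))), 6805) = Add(Add(1134, Pow(Add(-2, Pow(16, 2)), 2), Mul(69, Add(-2, Pow(16, 2)))), 6805) = Add(Add(1134, Pow(Add(-2, 256), 2), Mul(69, Add(-2, 256))), 6805) = Add(Add(1134, Pow(254, 2), Mul(69, 254)), 6805) = Add(Add(1134, 64516, 17526), 6805) = Add(83176, 6805) = 89981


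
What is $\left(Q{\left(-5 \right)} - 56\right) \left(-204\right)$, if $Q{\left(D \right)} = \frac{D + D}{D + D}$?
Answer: $11220$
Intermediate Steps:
$Q{\left(D \right)} = 1$ ($Q{\left(D \right)} = \frac{2 D}{2 D} = 2 D \frac{1}{2 D} = 1$)
$\left(Q{\left(-5 \right)} - 56\right) \left(-204\right) = \left(1 - 56\right) \left(-204\right) = \left(-55\right) \left(-204\right) = 11220$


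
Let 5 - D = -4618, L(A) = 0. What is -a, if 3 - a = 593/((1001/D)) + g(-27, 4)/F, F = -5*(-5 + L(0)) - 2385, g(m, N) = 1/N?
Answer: 25850834839/9449440 ≈ 2735.7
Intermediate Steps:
D = 4623 (D = 5 - 1*(-4618) = 5 + 4618 = 4623)
F = -2360 (F = -5*(-5 + 0) - 2385 = -5*(-5) - 2385 = 25 - 2385 = -2360)
a = -25850834839/9449440 (a = 3 - (593/((1001/4623)) + 1/(4*(-2360))) = 3 - (593/((1001*(1/4623))) + (¼)*(-1/2360)) = 3 - (593/(1001/4623) - 1/9440) = 3 - (593*(4623/1001) - 1/9440) = 3 - (2741439/1001 - 1/9440) = 3 - 1*25879183159/9449440 = 3 - 25879183159/9449440 = -25850834839/9449440 ≈ -2735.7)
-a = -1*(-25850834839/9449440) = 25850834839/9449440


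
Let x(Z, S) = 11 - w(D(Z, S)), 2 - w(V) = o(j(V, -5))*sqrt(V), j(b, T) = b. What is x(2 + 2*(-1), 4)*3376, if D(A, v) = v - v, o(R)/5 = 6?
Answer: 30384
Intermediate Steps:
o(R) = 30 (o(R) = 5*6 = 30)
D(A, v) = 0
w(V) = 2 - 30*sqrt(V)
x(Z, S) = 9 (x(Z, S) = 11 - (2 - 30*sqrt(0)) = 11 - (2 - 30*0) = 11 - (2 + 0) = 11 - 1*2 = 11 - 2 = 9)
x(2 + 2*(-1), 4)*3376 = 9*3376 = 30384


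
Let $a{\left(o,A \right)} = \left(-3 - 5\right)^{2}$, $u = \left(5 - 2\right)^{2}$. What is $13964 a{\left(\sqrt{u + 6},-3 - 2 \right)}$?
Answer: $893696$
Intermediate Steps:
$u = 9$ ($u = 3^{2} = 9$)
$a{\left(o,A \right)} = 64$ ($a{\left(o,A \right)} = \left(-8\right)^{2} = 64$)
$13964 a{\left(\sqrt{u + 6},-3 - 2 \right)} = 13964 \cdot 64 = 893696$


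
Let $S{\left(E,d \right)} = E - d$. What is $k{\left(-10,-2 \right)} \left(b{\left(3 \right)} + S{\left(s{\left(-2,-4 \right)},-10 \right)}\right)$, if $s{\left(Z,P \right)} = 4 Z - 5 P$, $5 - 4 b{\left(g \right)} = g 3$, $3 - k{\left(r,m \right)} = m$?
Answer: $105$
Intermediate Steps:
$k{\left(r,m \right)} = 3 - m$
$b{\left(g \right)} = \frac{5}{4} - \frac{3 g}{4}$ ($b{\left(g \right)} = \frac{5}{4} - \frac{g 3}{4} = \frac{5}{4} - \frac{3 g}{4}$)
$s{\left(Z,P \right)} = - 5 P + 4 Z$
$k{\left(-10,-2 \right)} \left(b{\left(3 \right)} + S{\left(s{\left(-2,-4 \right)},-10 \right)}\right) = \left(3 - -2\right) \left(\left(\frac{5}{4} - \frac{9}{4}\right) + \left(\left(\left(-5\right) \left(-4\right) + 4 \left(-2\right)\right) - -10\right)\right) = \left(3 + 2\right) \left(\left(\frac{5}{4} - \frac{9}{4}\right) + \left(\left(20 - 8\right) + 10\right)\right) = 5 \left(-1 + \left(12 + 10\right)\right) = 5 \left(-1 + 22\right) = 5 \cdot 21 = 105$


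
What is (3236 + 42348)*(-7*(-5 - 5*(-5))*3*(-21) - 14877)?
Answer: -276102288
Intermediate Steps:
(3236 + 42348)*(-7*(-5 - 5*(-5))*3*(-21) - 14877) = 45584*(-7*(-5 + 25)*3*(-21) - 14877) = 45584*(-140*3*(-21) - 14877) = 45584*(-7*60*(-21) - 14877) = 45584*(-420*(-21) - 14877) = 45584*(8820 - 14877) = 45584*(-6057) = -276102288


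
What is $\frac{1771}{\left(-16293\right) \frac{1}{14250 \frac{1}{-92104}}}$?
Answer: $\frac{4206125}{250108412} \approx 0.016817$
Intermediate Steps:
$\frac{1771}{\left(-16293\right) \frac{1}{14250 \frac{1}{-92104}}} = \frac{1771}{\left(-16293\right) \frac{1}{14250 \left(- \frac{1}{92104}\right)}} = \frac{1771}{\left(-16293\right) \frac{1}{- \frac{7125}{46052}}} = \frac{1771}{\left(-16293\right) \left(- \frac{46052}{7125}\right)} = \frac{1771}{\frac{250108412}{2375}} = 1771 \cdot \frac{2375}{250108412} = \frac{4206125}{250108412}$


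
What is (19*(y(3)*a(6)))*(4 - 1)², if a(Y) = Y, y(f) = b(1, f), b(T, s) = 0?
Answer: 0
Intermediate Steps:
y(f) = 0
(19*(y(3)*a(6)))*(4 - 1)² = (19*(0*6))*(4 - 1)² = (19*0)*3² = 0*9 = 0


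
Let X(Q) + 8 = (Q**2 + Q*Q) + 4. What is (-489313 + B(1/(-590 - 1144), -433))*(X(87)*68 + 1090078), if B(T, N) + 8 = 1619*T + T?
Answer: -299683217308410/289 ≈ -1.0370e+12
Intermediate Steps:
X(Q) = -4 + 2*Q**2 (X(Q) = -8 + ((Q**2 + Q*Q) + 4) = -8 + ((Q**2 + Q**2) + 4) = -8 + (2*Q**2 + 4) = -8 + (4 + 2*Q**2) = -4 + 2*Q**2)
B(T, N) = -8 + 1620*T (B(T, N) = -8 + (1619*T + T) = -8 + 1620*T)
(-489313 + B(1/(-590 - 1144), -433))*(X(87)*68 + 1090078) = (-489313 + (-8 + 1620/(-590 - 1144)))*((-4 + 2*87**2)*68 + 1090078) = (-489313 + (-8 + 1620/(-1734)))*((-4 + 2*7569)*68 + 1090078) = (-489313 + (-8 + 1620*(-1/1734)))*((-4 + 15138)*68 + 1090078) = (-489313 + (-8 - 270/289))*(15134*68 + 1090078) = (-489313 - 2582/289)*(1029112 + 1090078) = -141414039/289*2119190 = -299683217308410/289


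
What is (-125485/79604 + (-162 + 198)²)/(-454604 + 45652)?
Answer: -103041299/32554215008 ≈ -0.0031652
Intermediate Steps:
(-125485/79604 + (-162 + 198)²)/(-454604 + 45652) = (-125485*1/79604 + 36²)/(-408952) = (-125485/79604 + 1296)*(-1/408952) = (103041299/79604)*(-1/408952) = -103041299/32554215008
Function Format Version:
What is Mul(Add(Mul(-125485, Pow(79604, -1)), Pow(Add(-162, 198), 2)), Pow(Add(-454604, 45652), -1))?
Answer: Rational(-103041299, 32554215008) ≈ -0.0031652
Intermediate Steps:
Mul(Add(Mul(-125485, Pow(79604, -1)), Pow(Add(-162, 198), 2)), Pow(Add(-454604, 45652), -1)) = Mul(Add(Mul(-125485, Rational(1, 79604)), Pow(36, 2)), Pow(-408952, -1)) = Mul(Add(Rational(-125485, 79604), 1296), Rational(-1, 408952)) = Mul(Rational(103041299, 79604), Rational(-1, 408952)) = Rational(-103041299, 32554215008)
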